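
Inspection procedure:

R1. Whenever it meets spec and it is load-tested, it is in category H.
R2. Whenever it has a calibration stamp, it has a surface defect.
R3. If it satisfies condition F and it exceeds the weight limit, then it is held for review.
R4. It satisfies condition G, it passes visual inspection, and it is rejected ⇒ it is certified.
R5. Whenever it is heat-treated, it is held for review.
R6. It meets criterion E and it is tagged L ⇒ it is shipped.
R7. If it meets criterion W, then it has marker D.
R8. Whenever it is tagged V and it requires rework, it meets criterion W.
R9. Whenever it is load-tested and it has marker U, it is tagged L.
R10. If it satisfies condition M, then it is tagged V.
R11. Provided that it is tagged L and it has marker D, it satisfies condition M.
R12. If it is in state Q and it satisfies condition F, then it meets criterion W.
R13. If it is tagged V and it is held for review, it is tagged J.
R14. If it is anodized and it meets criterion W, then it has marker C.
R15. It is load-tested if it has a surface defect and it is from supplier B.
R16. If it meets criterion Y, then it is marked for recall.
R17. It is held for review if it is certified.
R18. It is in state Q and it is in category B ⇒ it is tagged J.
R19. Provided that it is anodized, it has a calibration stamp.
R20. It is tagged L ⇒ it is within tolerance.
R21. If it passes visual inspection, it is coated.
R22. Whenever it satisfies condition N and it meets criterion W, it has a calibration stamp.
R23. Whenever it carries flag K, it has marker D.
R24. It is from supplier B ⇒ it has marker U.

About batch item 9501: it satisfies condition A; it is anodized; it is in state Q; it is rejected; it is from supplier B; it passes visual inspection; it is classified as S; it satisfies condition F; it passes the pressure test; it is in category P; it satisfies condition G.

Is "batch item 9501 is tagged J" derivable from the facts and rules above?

By R4 (it satisfies condition G, it passes visual inspection, it is rejected): it is certified.
By R12 (it is in state Q, it satisfies condition F): it meets criterion W.
By R17 (it is certified): it is held for review.
By R19 (it is anodized): it has a calibration stamp.
By R24 (it is from supplier B): it has marker U.
By R2 (it has a calibration stamp): it has a surface defect.
By R7 (it meets criterion W): it has marker D.
By R15 (it has a surface defect, it is from supplier B): it is load-tested.
By R9 (it is load-tested, it has marker U): it is tagged L.
By R11 (it is tagged L, it has marker D): it satisfies condition M.
By R10 (it satisfies condition M): it is tagged V.
By R13 (it is tagged V, it is held for review): it is tagged J.

Yes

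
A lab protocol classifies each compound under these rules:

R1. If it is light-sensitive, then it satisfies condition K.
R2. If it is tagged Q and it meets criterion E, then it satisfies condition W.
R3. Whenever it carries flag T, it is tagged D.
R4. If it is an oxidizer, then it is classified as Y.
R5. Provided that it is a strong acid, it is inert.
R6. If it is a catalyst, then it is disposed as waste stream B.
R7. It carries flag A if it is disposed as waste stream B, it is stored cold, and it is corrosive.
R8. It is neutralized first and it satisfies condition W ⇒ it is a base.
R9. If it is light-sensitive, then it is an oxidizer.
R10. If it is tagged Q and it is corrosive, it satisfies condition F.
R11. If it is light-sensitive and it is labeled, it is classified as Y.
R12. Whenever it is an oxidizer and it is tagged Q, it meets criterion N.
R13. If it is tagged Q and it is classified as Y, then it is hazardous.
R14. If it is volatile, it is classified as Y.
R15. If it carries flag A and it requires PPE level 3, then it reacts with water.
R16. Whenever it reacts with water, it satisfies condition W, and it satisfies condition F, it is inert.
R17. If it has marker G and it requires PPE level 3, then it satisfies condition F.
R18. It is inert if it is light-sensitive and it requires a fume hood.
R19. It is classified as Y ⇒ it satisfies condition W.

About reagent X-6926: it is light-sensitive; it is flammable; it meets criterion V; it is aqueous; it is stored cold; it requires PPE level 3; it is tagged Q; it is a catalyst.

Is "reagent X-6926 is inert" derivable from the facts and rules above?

Forward chaining from the given facts derives: satisfies condition K, is disposed as waste stream B, is an oxidizer, meets criterion N, is classified as Y, is hazardous, satisfies condition W.
Rules concluding "it is inert": R5 needs "it is a strong acid"; R16 needs "it reacts with water"; R18 needs "it requires a fume hood" — none of these are established.

No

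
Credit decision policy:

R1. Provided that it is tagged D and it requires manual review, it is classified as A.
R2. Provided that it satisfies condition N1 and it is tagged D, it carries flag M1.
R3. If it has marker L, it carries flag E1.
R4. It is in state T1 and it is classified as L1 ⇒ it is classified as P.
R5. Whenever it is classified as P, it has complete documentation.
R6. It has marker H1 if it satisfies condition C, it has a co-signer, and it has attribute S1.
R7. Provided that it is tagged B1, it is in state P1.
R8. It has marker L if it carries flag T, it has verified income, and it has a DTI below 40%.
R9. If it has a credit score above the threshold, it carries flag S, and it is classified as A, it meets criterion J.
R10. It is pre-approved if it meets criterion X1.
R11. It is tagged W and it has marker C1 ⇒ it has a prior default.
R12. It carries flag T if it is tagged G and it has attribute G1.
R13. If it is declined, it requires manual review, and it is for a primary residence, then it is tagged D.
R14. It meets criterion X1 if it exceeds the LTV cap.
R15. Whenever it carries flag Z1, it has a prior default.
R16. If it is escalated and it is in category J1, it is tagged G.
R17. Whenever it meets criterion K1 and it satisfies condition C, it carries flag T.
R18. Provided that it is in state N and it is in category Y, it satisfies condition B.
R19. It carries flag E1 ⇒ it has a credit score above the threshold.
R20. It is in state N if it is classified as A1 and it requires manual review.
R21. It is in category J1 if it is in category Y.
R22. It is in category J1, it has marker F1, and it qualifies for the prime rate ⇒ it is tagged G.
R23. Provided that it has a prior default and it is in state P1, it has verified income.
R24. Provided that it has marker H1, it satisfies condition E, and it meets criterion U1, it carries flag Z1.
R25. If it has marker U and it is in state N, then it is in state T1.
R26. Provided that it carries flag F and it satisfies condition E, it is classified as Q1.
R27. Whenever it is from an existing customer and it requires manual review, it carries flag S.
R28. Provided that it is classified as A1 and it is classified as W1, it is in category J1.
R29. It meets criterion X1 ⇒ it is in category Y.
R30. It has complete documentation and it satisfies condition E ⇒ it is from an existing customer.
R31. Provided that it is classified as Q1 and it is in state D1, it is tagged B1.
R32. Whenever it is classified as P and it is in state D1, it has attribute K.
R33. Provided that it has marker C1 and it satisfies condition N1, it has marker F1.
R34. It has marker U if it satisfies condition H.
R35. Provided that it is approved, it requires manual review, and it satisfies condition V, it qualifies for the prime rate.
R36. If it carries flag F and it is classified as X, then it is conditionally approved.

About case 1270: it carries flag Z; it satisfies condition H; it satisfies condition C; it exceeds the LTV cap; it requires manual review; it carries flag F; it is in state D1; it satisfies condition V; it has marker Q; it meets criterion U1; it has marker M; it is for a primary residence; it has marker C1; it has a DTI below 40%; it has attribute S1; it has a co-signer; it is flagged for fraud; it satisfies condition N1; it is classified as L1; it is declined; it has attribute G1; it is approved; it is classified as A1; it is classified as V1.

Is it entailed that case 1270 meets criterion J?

No

Forward chaining from the given facts derives: has marker H1, is tagged D, meets criterion X1, is in state N, is in category Y, has marker F1, has marker U, qualifies for the prime rate, is classified as A, carries flag M1, is pre-approved, satisfies condition B, is in category J1, is tagged G, is in state T1, is classified as P, has complete documentation, carries flag T, has attribute K.
The only rule concluding "it meets criterion J" is R9, which needs "it has a credit score above the threshold"; that is never established.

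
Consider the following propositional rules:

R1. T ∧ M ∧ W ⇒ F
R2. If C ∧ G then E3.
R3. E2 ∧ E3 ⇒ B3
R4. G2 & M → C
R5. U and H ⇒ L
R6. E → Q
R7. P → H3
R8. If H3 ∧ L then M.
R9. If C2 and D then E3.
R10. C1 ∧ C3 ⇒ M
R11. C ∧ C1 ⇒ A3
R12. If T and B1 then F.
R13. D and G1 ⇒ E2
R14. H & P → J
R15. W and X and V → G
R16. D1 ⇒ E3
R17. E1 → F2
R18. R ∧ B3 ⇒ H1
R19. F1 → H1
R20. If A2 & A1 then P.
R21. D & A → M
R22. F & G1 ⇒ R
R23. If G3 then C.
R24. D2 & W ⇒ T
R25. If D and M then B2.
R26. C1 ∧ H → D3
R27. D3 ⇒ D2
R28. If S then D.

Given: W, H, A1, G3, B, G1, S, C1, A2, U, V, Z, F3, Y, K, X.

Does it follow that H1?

L  (by R5: U, H)
G  (by R15: W, X, V)
P  (by R20: A2, A1)
C  (by R23: G3)
D3  (by R26: C1, H)
D2  (by R27: D3)
D  (by R28: S)
E3  (by R2: C, G)
H3  (by R7: P)
M  (by R8: H3, L)
E2  (by R13: D, G1)
T  (by R24: D2, W)
F  (by R1: T, M, W)
B3  (by R3: E2, E3)
R  (by R22: F, G1)
H1  (by R18: R, B3)

Yes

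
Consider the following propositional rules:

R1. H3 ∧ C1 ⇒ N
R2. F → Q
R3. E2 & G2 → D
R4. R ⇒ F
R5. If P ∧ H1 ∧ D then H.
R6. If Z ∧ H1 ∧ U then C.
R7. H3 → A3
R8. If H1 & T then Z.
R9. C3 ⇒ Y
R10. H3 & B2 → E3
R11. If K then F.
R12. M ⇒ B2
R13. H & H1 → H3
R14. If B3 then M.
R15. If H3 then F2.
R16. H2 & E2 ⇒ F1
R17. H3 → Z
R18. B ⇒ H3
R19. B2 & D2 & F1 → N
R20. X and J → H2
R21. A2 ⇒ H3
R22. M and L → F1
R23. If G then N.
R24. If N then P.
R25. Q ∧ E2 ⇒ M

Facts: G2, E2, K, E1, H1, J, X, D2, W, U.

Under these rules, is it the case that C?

D  (by R3: E2, G2)
F  (by R11: K)
H2  (by R20: X, J)
Q  (by R2: F)
F1  (by R16: H2, E2)
M  (by R25: Q, E2)
B2  (by R12: M)
N  (by R19: B2, D2, F1)
P  (by R24: N)
H  (by R5: P, H1, D)
H3  (by R13: H, H1)
Z  (by R17: H3)
C  (by R6: Z, H1, U)

Yes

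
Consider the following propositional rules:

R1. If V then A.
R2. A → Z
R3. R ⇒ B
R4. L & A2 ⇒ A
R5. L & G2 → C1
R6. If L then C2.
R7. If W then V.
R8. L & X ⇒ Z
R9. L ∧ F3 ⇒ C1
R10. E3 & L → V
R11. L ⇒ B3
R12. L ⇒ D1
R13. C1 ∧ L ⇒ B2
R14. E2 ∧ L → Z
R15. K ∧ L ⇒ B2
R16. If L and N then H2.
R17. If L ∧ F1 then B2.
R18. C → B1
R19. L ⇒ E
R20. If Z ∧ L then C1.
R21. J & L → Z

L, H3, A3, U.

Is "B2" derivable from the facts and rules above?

No

Forward chaining from the given facts derives: C2, B3, D1, E.
Rules concluding B2: R13 needs C1; R15 needs K; R17 needs F1 — none of these are established.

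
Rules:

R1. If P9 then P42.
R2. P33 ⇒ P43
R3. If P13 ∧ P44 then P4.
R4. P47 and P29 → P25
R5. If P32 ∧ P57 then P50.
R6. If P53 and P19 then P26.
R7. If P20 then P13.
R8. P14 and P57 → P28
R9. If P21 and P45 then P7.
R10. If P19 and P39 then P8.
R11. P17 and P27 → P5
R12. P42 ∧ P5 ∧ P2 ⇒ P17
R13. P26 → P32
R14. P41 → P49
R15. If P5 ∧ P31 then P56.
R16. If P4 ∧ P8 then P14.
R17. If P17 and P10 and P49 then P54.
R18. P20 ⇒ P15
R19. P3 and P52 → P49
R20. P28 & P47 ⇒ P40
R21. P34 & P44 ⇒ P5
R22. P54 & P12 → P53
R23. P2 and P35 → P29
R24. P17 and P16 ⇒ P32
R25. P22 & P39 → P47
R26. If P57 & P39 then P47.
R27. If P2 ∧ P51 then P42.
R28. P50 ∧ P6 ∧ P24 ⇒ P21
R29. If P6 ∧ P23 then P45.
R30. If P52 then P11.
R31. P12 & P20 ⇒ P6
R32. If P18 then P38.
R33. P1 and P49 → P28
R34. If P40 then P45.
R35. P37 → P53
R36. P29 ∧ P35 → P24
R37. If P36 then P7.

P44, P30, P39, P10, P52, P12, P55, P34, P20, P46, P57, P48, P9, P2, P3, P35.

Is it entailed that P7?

No

Forward chaining from the given facts derives: P42, P13, P15, P49, P5, P29, P47, P11, P6, P24, P4, P25, P17, P54, P53.
Rules concluding P7: R9 needs P21; R37 needs P36 — none of these are established.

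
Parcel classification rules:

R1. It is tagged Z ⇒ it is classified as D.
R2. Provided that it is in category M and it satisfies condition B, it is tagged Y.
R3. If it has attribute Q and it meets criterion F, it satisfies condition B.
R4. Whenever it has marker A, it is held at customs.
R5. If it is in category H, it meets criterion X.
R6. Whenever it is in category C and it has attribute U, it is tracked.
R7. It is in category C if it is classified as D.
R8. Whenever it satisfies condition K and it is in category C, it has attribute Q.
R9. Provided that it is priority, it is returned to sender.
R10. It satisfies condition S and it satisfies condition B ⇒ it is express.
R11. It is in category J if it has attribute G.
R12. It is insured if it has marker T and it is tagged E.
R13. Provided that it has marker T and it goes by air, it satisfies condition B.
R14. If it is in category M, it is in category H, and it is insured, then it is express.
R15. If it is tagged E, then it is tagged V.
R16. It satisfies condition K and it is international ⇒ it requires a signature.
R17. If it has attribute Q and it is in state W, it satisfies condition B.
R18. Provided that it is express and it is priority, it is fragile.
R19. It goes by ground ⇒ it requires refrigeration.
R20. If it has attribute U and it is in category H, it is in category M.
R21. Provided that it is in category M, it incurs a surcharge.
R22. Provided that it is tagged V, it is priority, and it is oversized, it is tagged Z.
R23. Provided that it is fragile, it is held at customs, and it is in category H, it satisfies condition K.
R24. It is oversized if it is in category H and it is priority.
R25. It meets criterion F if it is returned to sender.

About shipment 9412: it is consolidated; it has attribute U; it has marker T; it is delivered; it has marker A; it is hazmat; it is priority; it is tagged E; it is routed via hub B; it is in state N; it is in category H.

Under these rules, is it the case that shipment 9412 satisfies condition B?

By R4 (it has marker A): it is held at customs.
By R9 (it is priority): it is returned to sender.
By R12 (it has marker T, it is tagged E): it is insured.
By R15 (it is tagged E): it is tagged V.
By R20 (it has attribute U, it is in category H): it is in category M.
By R24 (it is in category H, it is priority): it is oversized.
By R25 (it is returned to sender): it meets criterion F.
By R14 (it is in category M, it is in category H, it is insured): it is express.
By R18 (it is express, it is priority): it is fragile.
By R22 (it is tagged V, it is priority, it is oversized): it is tagged Z.
By R23 (it is fragile, it is held at customs, it is in category H): it satisfies condition K.
By R1 (it is tagged Z): it is classified as D.
By R7 (it is classified as D): it is in category C.
By R8 (it satisfies condition K, it is in category C): it has attribute Q.
By R3 (it has attribute Q, it meets criterion F): it satisfies condition B.

Yes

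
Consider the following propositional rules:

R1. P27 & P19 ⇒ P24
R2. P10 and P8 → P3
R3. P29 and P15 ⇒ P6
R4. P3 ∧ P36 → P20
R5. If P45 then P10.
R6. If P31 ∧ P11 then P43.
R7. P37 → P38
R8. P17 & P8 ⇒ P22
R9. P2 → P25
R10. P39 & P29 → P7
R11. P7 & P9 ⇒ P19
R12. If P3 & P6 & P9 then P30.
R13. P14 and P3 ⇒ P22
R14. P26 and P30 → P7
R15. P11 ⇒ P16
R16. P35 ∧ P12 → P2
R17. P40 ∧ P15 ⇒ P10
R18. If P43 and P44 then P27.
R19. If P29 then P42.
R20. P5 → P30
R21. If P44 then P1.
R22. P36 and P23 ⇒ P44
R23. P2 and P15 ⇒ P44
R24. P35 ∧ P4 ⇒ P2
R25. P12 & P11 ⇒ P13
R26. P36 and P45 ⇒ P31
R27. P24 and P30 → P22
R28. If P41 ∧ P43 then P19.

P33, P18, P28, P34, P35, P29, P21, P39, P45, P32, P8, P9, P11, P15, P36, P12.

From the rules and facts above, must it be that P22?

P6  (by R3: P29, P15)
P10  (by R5: P45)
P7  (by R10: P39, P29)
P19  (by R11: P7, P9)
P2  (by R16: P35, P12)
P44  (by R23: P2, P15)
P31  (by R26: P36, P45)
P3  (by R2: P10, P8)
P43  (by R6: P31, P11)
P30  (by R12: P3, P6, P9)
P27  (by R18: P43, P44)
P24  (by R1: P27, P19)
P22  (by R27: P24, P30)

Yes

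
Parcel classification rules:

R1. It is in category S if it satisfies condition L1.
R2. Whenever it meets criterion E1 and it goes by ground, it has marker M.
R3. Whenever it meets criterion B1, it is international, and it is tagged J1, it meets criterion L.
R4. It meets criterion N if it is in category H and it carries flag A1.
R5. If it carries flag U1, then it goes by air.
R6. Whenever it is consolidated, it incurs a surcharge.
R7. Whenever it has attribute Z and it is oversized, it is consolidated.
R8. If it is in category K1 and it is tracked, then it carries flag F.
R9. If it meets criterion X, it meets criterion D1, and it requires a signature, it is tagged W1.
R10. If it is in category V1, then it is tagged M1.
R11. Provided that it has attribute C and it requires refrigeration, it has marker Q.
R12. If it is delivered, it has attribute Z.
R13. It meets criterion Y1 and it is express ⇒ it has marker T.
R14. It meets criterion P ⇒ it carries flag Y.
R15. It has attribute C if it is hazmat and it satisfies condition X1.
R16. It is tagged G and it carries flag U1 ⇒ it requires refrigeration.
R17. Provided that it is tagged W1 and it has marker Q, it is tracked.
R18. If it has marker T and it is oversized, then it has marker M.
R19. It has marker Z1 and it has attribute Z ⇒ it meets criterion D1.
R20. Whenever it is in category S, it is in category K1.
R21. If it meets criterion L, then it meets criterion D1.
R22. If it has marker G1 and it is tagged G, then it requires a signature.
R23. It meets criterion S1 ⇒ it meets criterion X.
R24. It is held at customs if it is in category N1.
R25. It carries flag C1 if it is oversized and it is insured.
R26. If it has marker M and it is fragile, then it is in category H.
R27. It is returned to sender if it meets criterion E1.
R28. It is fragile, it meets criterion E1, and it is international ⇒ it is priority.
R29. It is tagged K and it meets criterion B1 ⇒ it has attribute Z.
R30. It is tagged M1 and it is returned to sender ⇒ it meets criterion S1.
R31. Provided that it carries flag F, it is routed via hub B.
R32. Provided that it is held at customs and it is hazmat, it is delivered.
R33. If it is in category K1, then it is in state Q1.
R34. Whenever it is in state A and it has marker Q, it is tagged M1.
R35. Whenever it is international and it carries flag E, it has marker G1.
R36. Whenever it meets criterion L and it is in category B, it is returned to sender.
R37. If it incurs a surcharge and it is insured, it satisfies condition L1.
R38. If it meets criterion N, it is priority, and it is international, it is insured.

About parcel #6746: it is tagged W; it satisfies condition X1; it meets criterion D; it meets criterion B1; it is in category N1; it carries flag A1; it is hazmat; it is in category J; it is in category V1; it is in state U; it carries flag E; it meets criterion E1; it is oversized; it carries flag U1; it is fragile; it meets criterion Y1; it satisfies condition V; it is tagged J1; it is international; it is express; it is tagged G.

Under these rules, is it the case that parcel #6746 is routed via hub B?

By R3 (it meets criterion B1, it is international, it is tagged J1): it meets criterion L.
By R10 (it is in category V1): it is tagged M1.
By R13 (it meets criterion Y1, it is express): it has marker T.
By R15 (it is hazmat, it satisfies condition X1): it has attribute C.
By R16 (it is tagged G, it carries flag U1): it requires refrigeration.
By R18 (it has marker T, it is oversized): it has marker M.
By R21 (it meets criterion L): it meets criterion D1.
By R24 (it is in category N1): it is held at customs.
By R26 (it has marker M, it is fragile): it is in category H.
By R27 (it meets criterion E1): it is returned to sender.
By R28 (it is fragile, it meets criterion E1, it is international): it is priority.
By R30 (it is tagged M1, it is returned to sender): it meets criterion S1.
By R32 (it is held at customs, it is hazmat): it is delivered.
By R35 (it is international, it carries flag E): it has marker G1.
By R4 (it is in category H, it carries flag A1): it meets criterion N.
By R11 (it has attribute C, it requires refrigeration): it has marker Q.
By R12 (it is delivered): it has attribute Z.
By R22 (it has marker G1, it is tagged G): it requires a signature.
By R23 (it meets criterion S1): it meets criterion X.
By R38 (it meets criterion N, it is priority, it is international): it is insured.
By R7 (it has attribute Z, it is oversized): it is consolidated.
By R9 (it meets criterion X, it meets criterion D1, it requires a signature): it is tagged W1.
By R17 (it is tagged W1, it has marker Q): it is tracked.
By R6 (it is consolidated): it incurs a surcharge.
By R37 (it incurs a surcharge, it is insured): it satisfies condition L1.
By R1 (it satisfies condition L1): it is in category S.
By R20 (it is in category S): it is in category K1.
By R8 (it is in category K1, it is tracked): it carries flag F.
By R31 (it carries flag F): it is routed via hub B.

Yes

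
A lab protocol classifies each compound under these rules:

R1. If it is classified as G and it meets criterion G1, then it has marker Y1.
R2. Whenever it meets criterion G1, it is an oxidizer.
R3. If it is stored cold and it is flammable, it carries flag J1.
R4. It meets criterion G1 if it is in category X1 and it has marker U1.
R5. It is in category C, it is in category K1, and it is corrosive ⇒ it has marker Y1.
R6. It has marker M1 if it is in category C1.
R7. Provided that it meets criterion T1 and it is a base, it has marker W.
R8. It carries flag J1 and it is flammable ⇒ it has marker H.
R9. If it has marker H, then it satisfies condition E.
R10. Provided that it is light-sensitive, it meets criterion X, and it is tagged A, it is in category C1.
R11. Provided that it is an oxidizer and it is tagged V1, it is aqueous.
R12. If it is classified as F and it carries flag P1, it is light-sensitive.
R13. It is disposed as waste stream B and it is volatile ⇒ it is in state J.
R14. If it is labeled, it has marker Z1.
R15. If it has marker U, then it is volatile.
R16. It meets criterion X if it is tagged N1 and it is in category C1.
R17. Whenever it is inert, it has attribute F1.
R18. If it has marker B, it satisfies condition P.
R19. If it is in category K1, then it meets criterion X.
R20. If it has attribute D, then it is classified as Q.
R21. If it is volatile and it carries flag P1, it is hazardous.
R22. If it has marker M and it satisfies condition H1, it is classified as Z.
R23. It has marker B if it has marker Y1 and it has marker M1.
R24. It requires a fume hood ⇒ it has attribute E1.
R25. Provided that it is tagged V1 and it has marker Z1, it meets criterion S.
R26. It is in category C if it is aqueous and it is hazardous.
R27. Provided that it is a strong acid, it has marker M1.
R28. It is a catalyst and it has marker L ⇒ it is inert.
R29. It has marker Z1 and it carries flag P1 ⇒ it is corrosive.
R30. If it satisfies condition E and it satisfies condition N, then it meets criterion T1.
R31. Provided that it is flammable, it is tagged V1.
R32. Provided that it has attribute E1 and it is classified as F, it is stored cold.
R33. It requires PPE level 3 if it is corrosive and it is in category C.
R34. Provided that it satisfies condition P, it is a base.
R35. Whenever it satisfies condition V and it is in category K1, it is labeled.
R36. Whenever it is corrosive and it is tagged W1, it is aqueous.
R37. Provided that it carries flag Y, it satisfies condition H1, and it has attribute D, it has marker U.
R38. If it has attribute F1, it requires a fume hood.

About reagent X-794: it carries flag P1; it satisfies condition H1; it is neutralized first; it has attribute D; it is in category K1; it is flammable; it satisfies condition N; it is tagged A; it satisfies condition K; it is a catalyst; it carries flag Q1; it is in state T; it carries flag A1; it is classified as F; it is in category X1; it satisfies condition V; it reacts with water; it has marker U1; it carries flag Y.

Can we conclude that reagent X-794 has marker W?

No

Forward chaining from the given facts derives: meets criterion G1, is light-sensitive, meets criterion X, is classified as Q, is tagged V1, is labeled, has marker U, is an oxidizer, is in category C1, is aqueous, has marker Z1, is volatile, is hazardous, meets criterion S, is in category C, is corrosive, requires PPE level 3, has marker Y1, has marker M1, has marker B, satisfies condition P, is a base.
The only rule concluding "it has marker W" is R7, which needs "it meets criterion T1"; that is never established.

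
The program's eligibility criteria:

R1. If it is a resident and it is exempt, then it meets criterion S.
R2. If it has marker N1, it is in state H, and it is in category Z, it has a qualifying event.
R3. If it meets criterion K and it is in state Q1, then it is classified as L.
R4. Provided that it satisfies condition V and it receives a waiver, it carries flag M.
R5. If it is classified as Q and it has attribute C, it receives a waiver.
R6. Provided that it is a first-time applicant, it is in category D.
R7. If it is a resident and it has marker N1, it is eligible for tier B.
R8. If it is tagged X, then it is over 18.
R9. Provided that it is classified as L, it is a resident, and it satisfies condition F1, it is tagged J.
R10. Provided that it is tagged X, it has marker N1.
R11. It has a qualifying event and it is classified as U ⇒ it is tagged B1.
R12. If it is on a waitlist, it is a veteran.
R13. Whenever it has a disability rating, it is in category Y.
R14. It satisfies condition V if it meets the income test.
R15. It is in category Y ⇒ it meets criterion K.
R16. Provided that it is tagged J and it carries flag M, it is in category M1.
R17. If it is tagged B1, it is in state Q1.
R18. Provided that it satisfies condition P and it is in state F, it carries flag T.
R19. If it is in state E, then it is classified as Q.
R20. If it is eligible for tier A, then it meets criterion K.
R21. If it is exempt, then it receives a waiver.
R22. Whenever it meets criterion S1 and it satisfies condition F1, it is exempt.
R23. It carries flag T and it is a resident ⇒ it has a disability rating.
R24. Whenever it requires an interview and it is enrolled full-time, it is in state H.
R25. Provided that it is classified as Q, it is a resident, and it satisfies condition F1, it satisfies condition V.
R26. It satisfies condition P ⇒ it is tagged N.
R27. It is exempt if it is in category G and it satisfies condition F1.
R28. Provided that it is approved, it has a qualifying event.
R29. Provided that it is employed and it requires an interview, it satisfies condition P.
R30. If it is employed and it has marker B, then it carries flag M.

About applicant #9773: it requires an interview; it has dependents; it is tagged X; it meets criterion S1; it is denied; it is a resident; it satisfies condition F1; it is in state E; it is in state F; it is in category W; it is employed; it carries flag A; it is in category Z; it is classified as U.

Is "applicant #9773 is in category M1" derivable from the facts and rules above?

No

Forward chaining from the given facts derives: is over 18, has marker N1, is classified as Q, is exempt, satisfies condition V, satisfies condition P, meets criterion S, is eligible for tier B, carries flag T, receives a waiver, has a disability rating, is tagged N, carries flag M, is in category Y, meets criterion K.
The only rule concluding "it is in category M1" is R16, which needs "it is tagged J"; that is never established.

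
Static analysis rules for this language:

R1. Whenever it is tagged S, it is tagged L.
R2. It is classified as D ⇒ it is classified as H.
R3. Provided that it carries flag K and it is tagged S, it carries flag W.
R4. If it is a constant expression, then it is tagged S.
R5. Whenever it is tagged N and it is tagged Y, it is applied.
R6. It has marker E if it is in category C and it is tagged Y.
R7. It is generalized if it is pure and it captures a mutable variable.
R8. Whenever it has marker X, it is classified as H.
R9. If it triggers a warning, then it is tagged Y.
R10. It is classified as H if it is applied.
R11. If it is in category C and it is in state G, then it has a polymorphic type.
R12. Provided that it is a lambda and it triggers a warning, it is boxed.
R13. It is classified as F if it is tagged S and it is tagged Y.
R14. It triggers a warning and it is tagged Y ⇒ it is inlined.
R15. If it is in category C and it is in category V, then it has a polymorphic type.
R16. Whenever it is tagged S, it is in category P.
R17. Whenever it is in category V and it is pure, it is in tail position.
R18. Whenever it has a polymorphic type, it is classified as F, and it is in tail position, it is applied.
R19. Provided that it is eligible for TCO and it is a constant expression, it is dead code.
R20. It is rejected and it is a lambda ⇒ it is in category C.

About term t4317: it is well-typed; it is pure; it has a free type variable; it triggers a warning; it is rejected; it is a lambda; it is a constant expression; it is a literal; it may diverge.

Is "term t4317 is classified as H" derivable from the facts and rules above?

Forward chaining from the given facts derives: is tagged S, is tagged Y, is boxed, is classified as F, is inlined, is in category P, is in category C, is tagged L, has marker E.
Rules concluding "it is classified as H": R2 needs "it is classified as D"; R8 needs "it has marker X"; R10 needs "it is applied" — none of these are established.

No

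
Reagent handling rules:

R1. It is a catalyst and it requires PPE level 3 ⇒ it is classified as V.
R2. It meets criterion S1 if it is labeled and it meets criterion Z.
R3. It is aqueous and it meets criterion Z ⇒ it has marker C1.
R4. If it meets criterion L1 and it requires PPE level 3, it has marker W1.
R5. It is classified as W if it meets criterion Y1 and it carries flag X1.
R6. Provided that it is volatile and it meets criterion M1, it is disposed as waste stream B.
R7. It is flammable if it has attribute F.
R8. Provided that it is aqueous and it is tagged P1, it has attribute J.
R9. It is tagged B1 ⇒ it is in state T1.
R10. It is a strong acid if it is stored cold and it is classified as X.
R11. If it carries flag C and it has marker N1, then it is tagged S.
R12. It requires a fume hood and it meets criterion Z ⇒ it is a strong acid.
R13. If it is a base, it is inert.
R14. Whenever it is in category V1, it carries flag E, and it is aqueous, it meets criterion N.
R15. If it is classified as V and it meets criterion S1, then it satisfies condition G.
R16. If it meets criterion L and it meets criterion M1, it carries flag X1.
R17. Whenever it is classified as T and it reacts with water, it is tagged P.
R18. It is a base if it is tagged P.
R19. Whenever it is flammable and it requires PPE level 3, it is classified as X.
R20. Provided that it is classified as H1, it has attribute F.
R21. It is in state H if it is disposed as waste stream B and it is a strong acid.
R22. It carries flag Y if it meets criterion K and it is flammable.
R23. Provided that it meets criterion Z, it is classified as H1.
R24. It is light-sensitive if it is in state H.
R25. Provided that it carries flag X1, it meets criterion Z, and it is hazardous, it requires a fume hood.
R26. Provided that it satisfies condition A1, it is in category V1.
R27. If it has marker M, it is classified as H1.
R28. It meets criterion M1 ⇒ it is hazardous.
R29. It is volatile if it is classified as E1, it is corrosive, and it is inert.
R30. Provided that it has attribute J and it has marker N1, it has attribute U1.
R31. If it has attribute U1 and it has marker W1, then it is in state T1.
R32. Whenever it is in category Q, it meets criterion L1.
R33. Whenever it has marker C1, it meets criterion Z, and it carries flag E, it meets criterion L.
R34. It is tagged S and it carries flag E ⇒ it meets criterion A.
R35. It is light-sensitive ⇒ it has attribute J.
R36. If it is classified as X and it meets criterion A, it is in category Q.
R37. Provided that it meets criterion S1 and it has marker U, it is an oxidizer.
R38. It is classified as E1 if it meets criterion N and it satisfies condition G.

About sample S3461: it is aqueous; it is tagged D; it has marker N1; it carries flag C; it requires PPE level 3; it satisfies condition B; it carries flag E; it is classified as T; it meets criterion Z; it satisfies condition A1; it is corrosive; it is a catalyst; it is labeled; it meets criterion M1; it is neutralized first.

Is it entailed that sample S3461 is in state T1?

Forward chaining from the given facts derives: is classified as V, meets criterion S1, has marker C1, is tagged S, satisfies condition G, is classified as H1, is in category V1, is hazardous, meets criterion L, meets criterion A, meets criterion N, carries flag X1, has attribute F, requires a fume hood, is classified as E1, is flammable, is a strong acid, is classified as X, is in category Q, meets criterion L1, has marker W1.
Rules concluding "it is in state T1": R9 needs "it is tagged B1"; R31 needs "it has attribute U1" — none of these are established.

No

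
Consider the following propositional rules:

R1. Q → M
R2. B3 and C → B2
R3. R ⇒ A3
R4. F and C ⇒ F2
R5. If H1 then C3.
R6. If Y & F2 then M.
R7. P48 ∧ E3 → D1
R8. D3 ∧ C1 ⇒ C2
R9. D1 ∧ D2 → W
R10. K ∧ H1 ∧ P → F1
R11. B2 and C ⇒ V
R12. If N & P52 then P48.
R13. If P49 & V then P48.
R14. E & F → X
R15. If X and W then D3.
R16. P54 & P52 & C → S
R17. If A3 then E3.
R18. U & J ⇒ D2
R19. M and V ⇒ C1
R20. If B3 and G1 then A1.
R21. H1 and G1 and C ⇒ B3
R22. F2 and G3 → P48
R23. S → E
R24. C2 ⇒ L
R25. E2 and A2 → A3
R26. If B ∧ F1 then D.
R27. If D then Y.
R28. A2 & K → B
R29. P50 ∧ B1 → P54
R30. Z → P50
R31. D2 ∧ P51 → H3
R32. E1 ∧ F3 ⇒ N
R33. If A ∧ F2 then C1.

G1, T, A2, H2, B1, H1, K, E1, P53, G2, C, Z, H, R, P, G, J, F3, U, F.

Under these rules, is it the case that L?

No

Forward chaining from the given facts derives: A3, F2, C3, F1, E3, D2, B3, B, P50, N, B2, V, A1, D, Y, P54, M, C1.
The only rule concluding L is R24, which needs C2; that is never established.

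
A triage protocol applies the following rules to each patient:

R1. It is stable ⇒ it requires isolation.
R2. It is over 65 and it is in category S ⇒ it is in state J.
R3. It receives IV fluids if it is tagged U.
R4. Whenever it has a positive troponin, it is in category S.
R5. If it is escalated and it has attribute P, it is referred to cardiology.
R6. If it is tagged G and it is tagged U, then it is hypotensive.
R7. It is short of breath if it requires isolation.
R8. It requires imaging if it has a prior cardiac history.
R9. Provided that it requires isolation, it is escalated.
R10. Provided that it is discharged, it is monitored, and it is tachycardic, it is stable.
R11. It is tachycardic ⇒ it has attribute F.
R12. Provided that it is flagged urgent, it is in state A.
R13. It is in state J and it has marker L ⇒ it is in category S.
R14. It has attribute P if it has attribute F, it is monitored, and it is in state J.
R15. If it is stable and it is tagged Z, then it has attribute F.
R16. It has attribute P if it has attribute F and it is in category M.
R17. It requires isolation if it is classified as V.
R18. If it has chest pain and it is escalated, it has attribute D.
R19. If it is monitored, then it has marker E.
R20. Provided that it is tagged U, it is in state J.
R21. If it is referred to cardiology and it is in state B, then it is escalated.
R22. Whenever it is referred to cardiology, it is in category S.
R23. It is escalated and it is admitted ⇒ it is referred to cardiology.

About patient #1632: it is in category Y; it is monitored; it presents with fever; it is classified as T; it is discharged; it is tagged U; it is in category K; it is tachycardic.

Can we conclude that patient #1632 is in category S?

By R10 (it is discharged, it is monitored, it is tachycardic): it is stable.
By R11 (it is tachycardic): it has attribute F.
By R20 (it is tagged U): it is in state J.
By R1 (it is stable): it requires isolation.
By R9 (it requires isolation): it is escalated.
By R14 (it has attribute F, it is monitored, it is in state J): it has attribute P.
By R5 (it is escalated, it has attribute P): it is referred to cardiology.
By R22 (it is referred to cardiology): it is in category S.

Yes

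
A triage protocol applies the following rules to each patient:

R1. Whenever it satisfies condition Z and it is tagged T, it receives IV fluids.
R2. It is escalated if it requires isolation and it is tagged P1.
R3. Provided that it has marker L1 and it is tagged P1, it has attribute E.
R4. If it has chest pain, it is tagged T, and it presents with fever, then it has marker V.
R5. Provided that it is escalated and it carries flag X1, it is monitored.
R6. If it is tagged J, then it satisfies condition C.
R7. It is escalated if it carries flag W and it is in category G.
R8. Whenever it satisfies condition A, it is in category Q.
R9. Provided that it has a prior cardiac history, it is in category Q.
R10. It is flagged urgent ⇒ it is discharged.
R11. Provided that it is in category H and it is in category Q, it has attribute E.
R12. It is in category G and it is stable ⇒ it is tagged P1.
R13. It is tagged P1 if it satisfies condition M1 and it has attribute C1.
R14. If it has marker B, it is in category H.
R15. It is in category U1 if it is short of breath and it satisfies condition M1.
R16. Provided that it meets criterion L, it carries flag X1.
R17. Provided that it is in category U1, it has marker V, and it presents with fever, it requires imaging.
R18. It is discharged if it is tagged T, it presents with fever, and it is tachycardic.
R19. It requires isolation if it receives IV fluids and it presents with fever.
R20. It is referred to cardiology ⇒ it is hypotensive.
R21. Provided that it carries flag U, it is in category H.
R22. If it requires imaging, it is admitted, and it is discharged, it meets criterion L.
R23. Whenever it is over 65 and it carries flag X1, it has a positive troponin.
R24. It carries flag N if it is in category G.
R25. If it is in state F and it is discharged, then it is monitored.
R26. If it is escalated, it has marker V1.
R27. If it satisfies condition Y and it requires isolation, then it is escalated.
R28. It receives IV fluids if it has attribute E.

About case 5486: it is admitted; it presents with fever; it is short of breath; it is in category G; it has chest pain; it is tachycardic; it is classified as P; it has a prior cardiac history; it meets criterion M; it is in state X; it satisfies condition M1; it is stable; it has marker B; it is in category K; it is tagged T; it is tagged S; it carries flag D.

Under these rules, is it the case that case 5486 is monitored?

Yes

By R4 (it has chest pain, it is tagged T, it presents with fever): it has marker V.
By R9 (it has a prior cardiac history): it is in category Q.
By R12 (it is in category G, it is stable): it is tagged P1.
By R14 (it has marker B): it is in category H.
By R15 (it is short of breath, it satisfies condition M1): it is in category U1.
By R17 (it is in category U1, it has marker V, it presents with fever): it requires imaging.
By R18 (it is tagged T, it presents with fever, it is tachycardic): it is discharged.
By R22 (it requires imaging, it is admitted, it is discharged): it meets criterion L.
By R11 (it is in category H, it is in category Q): it has attribute E.
By R16 (it meets criterion L): it carries flag X1.
By R28 (it has attribute E): it receives IV fluids.
By R19 (it receives IV fluids, it presents with fever): it requires isolation.
By R2 (it requires isolation, it is tagged P1): it is escalated.
By R5 (it is escalated, it carries flag X1): it is monitored.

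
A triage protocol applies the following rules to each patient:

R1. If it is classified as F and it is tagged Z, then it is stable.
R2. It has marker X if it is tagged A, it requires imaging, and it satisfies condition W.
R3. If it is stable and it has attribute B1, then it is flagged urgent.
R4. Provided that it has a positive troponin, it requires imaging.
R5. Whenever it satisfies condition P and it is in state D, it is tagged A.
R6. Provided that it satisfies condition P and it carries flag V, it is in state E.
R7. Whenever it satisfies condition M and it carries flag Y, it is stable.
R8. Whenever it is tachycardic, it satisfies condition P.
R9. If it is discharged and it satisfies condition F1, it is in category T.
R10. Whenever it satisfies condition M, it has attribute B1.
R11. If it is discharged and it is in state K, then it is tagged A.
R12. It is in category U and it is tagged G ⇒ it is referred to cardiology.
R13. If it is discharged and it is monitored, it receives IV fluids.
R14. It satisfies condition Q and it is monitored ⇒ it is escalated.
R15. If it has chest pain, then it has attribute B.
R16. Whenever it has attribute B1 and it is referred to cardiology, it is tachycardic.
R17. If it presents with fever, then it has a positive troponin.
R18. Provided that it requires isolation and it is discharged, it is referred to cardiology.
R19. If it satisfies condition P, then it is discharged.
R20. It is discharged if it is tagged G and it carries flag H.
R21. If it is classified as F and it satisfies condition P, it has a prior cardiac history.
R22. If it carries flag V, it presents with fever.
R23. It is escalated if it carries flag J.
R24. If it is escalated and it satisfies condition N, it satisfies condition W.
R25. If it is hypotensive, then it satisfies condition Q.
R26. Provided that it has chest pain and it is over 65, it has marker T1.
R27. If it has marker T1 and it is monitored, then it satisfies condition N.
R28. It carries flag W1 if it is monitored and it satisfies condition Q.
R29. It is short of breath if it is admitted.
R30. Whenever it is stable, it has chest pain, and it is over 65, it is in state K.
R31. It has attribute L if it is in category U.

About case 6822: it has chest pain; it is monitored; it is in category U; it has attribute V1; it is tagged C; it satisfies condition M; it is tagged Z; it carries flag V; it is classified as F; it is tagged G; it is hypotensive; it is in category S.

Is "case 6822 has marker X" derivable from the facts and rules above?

Forward chaining from the given facts derives: is stable, has attribute B1, is referred to cardiology, has attribute B, is tachycardic, presents with fever, satisfies condition Q, carries flag W1, has attribute L, is flagged urgent, satisfies condition P, is escalated, has a positive troponin, is discharged, has a prior cardiac history, requires imaging, is in state E, receives IV fluids.
The only rule concluding "it has marker X" is R2, which needs "it is tagged A"; that is never established.

No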